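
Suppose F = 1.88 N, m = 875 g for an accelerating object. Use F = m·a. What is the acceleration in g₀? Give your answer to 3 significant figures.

From Newton's second law: a = F/m.
F = 1.88 N; m = 875 g = 0.8750 kg.
a = 2.149 m/s²
2.149 m/s² × (1 g₀ / 9.807 m/s²) = 0.2191 g₀

0.219 g₀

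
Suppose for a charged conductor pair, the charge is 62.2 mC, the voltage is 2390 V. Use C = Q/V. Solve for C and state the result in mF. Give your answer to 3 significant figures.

Directly: C = Q/V.
Q = 62.2 mC = 0.06220 C; V = 2390 V.
C = 2.603×10^-5 F
2.603×10^-5 F × (1 mF / 0.001000 F) = 0.02603 mF

0.0260 mF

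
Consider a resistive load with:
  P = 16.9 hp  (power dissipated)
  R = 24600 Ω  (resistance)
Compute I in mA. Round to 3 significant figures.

716 mA

Rearranging: I = √(P/R).
P = 16.9 hp = 12602 W; R = 24600 Ω.
I = 0.7157 A
0.7157 A × (1 mA / 0.001000 A) = 715.7 mA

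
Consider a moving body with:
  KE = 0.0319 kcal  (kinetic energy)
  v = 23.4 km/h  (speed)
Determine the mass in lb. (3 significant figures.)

13.9 lb

Rearranging: m = 2·KE/v².
KE = 0.0319 kcal = 133.5 J; v = 23.4 km/h = 6.500 m/s.
m = 6.318 kg
6.318 kg × (1 lb / 0.4536 kg) = 13.93 lb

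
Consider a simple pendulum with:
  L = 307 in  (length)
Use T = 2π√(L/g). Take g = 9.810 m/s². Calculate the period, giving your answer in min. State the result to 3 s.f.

0.0934 min

T is given directly by: T = 2π√(L/g).
L = 307 in = 7.798 m; g = 9.810 m/s².
T = 5.602 s
5.602 s × (1 min / 60.00 s) = 0.09336 min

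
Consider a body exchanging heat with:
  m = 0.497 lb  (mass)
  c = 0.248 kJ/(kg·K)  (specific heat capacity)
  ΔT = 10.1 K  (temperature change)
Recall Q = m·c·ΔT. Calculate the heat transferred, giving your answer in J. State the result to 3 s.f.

Q is given directly by: Q = mcΔT.
m = 0.497 lb = 0.2254 kg; c = 0.248 kJ/(kg·K) = 248.0 J/(kg·K); ΔT = 10.1 K.
Q = 564.7 J

565 J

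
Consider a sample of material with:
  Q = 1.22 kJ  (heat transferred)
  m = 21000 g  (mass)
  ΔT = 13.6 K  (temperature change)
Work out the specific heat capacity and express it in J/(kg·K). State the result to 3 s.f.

Rearranging Q = m·c·ΔT for c: c = Q/(m·ΔT).
Q = 1.22 kJ = 1220 J; m = 21000 g = 21.00 kg; ΔT = 13.6 K.
c = 4.272 J/(kg·K)

4.27 J/(kg·K)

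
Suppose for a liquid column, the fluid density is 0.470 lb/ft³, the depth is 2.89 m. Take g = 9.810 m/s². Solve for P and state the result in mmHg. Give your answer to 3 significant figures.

P is given directly by: P = ρgh.
ρ = 0.470 lb/ft³ = 7.529 kg/m³; h = 2.89 m; g = 9.810 m/s².
P = 213.4 Pa
213.4 Pa × (1 mmHg / 133.3 Pa) = 1.601 mmHg

1.60 mmHg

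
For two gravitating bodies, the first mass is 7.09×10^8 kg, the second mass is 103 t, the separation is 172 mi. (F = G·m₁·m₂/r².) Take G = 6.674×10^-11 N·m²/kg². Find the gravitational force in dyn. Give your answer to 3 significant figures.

0.00636 dyn

Directly: F = Gm₁m₂/r².
m₁ = 7.09×10^8 kg; m₂ = 103 t = 1.030×10^5 kg; r = 172 mi = 2.768×10^5 m; G = 6.674×10^-11 N·m²/kg².
F = 6.361×10^-8 N  (the unit combination reduces to kg·m/s² = N)
6.361×10^-8 N × (1 dyn / 1.000×10^-5 N) = 0.006361 dyn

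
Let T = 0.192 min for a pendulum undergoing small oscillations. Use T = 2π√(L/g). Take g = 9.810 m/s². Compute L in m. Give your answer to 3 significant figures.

Rearranging T = 2π√(L/g) for L: L = g·(T/2π)².
T = 0.192 min = 11.52 s; g = 9.810 m/s².
L = 32.98 m

33.0 m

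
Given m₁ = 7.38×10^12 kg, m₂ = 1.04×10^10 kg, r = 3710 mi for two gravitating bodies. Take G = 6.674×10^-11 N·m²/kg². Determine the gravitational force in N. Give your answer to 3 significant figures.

F is given directly by: F = Gm₁m₂/r².
m₁ = 7.38×10^12 kg; m₂ = 1.04×10^10 kg; r = 3710 mi = 5.971×10^6 m; G = 6.674×10^-11 N·m²/kg².
F = 0.1437 N  (the unit combination reduces to kg·m/s² = N)

0.144 N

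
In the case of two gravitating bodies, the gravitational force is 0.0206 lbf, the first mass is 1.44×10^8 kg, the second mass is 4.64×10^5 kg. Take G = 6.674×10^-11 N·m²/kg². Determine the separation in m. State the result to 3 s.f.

Solving F = G·m₁·m₂/r² for r: r = √(G·m₁m₂/F).
F = 0.0206 lbf = 0.09163 N; m₁ = 1.44×10^8 kg; m₂ = 4.64×10^5 kg; G = 6.674×10^-11 N·m²/kg².
r = 220.6 m

221 m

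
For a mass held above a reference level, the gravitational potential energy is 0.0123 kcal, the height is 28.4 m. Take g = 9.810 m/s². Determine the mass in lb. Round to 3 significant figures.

0.407 lb

Solving PE = m·g·h for m: m = PE/(g·h).
PE = 0.0123 kcal = 51.46 J; h = 28.4 m; g = 9.810 m/s².
m = 0.1847 kg
0.1847 kg × (1 lb / 0.4536 kg) = 0.4072 lb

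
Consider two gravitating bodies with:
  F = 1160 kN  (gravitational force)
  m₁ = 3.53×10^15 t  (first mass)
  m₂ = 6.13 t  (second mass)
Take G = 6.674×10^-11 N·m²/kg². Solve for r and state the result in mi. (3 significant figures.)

Rearranging: r = √(G·m₁m₂/F).
F = 1160 kN = 1.160×10^6 N; m₁ = 3.53×10^15 t = 3.530×10^18 kg; m₂ = 6.13 t = 6130 kg; G = 6.674×10^-11 N·m²/kg².
r = 1116 m
1116 m × (1 mi / 1609 m) = 0.6933 mi

0.693 mi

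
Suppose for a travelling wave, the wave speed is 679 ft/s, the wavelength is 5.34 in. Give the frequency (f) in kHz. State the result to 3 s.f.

1.53 kHz

Solving v = f·λ for f: f = v/λ.
v = 679 ft/s = 207.0 m/s; λ = 5.34 in = 0.1356 m.
f = 1526 Hz
1526 Hz × (1 kHz / 1000 Hz) = 1.526 kHz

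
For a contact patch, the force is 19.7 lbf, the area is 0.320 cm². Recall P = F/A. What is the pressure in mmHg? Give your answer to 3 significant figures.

20500 mmHg

Directly: P = F/A.
F = 19.7 lbf = 87.63 N; A = 0.320 cm² = 3.200×10^-5 m².
P = 2.738×10^6 Pa
2.738×10^6 Pa × (1 mmHg / 133.3 Pa) = 20540 mmHg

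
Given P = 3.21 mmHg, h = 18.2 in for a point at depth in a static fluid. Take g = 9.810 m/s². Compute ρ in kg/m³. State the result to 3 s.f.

Rearranging P = ρ·g·h for ρ: ρ = P/(g·h).
P = 3.21 mmHg = 428.0 Pa; h = 18.2 in = 0.4623 m; g = 9.810 m/s².
ρ = 94.37 kg/m³

94.4 kg/m³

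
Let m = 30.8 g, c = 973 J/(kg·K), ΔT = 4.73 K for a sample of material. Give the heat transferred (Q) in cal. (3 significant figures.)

Q is given directly by: Q = mcΔT.
m = 30.8 g = 0.03080 kg; c = 973 J/(kg·K); ΔT = 4.73 K.
Q = 141.8 J
141.8 J × (1 cal / 4.184 J) = 33.88 cal

33.9 cal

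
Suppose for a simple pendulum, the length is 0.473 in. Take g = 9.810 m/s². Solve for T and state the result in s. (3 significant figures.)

T is given directly by: T = 2π√(L/g).
L = 0.473 in = 0.01201 m; g = 9.810 m/s².
T = 0.2199 s

0.220 s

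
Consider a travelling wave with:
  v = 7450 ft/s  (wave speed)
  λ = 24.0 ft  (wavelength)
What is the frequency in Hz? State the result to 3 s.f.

Rearranging v = f·λ for f: f = v/λ.
v = 7450 ft/s = 2271 m/s; λ = 24.0 ft = 7.315 m.
f = 310.4 Hz

310 Hz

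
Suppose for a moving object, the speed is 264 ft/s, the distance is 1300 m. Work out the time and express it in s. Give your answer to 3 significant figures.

16.2 s

Rearranging v = d/t for t: t = d/v.
v = 264 ft/s = 80.47 m/s; d = 1300 m.
t = 16.16 s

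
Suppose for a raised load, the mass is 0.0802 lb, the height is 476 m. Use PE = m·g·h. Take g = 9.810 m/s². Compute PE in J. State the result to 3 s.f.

Directly: PE = mgh.
m = 0.0802 lb = 0.03638 kg; h = 476 m; g = 9.810 m/s².
PE = 169.9 J

170 J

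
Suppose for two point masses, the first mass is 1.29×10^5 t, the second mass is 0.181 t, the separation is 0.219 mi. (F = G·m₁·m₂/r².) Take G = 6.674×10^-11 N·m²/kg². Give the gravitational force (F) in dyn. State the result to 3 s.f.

1.25 dyn

Directly: F = Gm₁m₂/r².
m₁ = 1.29×10^5 t = 1.290×10^8 kg; m₂ = 0.181 t = 181.0 kg; r = 0.219 mi = 352.4 m; G = 6.674×10^-11 N·m²/kg².
F = 1.254×10^-5 N
1.254×10^-5 N × (1 dyn / 1.000×10^-5 N) = 1.254 dyn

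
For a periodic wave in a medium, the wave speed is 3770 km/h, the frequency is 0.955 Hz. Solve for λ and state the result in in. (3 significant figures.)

43200 in

Solving v = f·λ for λ: λ = v/f.
v = 3770 km/h = 1047 m/s; f = 0.955 Hz.
λ = 1097 m
1097 m × (1 in / 0.02540 m) = 43172 in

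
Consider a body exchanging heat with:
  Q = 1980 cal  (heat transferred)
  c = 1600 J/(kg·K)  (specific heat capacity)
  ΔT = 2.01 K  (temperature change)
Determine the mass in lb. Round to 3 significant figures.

Rearranging Q = m·c·ΔT for m: m = Q/(c·ΔT).
Q = 1980 cal = 8284 J; c = 1600 J/(kg·K); ΔT = 2.01 K.
m = 2.576 kg
2.576 kg × (1 lb / 0.4536 kg) = 5.679 lb

5.68 lb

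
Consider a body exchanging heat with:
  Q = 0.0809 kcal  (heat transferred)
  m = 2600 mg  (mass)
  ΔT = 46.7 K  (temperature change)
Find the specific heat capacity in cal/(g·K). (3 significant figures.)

Rearranging: c = Q/(m·ΔT).
Q = 0.0809 kcal = 338.5 J; m = 2600 mg = 0.002600 kg; ΔT = 46.7 K.
c = 2788 J/(kg·K)
2788 J/(kg·K) × (1 cal/(g·K) / 4184 J/(kg·K)) = 0.6663 cal/(g·K)

0.666 cal/(g·K)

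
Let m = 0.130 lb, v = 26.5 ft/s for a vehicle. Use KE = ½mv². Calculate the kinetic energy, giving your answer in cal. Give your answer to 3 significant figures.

0.460 cal

Directly: KE = ½mv².
m = 0.130 lb = 0.05897 kg; v = 26.5 ft/s = 8.077 m/s.
KE = 1.924 J
1.924 J × (1 cal / 4.184 J) = 0.4597 cal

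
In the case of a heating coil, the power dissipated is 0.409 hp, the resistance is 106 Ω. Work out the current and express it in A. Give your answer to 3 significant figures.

1.70 A

Rearranging P = I²R for I: I = √(P/R).
P = 0.409 hp = 305.0 W; R = 106 Ω.
I = 1.696 A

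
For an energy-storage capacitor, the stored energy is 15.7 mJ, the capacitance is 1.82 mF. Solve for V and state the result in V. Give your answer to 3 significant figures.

Solving E = ½C·V² for V: V = √(2E/C).
E = 15.7 mJ = 0.01570 J; C = 1.82 mF = 0.001820 F.
V = 4.154 V  (the unit combination reduces to kg·m²/(A·s³) = V)

4.15 V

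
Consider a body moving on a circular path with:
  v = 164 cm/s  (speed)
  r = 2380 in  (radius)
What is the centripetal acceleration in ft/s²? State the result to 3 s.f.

0.146 ft/s²

Directly: a = v²/r.
v = 164 cm/s = 1.640 m/s; r = 2380 in = 60.45 m.
a = 0.04449 m/s²
0.04449 m/s² × (1 ft/s² / 0.3048 m/s²) = 0.1460 ft/s²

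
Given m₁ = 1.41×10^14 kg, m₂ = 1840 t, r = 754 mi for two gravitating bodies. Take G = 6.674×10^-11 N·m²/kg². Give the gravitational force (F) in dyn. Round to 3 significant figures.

1180 dyn

Directly: F = Gm₁m₂/r².
m₁ = 1.41×10^14 kg; m₂ = 1840 t = 1.840×10^6 kg; r = 754 mi = 1.213×10^6 m; G = 6.674×10^-11 N·m²/kg².
F = 0.01176 N
0.01176 N × (1 dyn / 1.000×10^-5 N) = 1176 dyn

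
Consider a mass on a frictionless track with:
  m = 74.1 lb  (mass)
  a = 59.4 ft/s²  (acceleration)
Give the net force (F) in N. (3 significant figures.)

609 N

F is given directly by: F = m·a.
m = 74.1 lb = 33.61 kg; a = 59.4 ft/s² = 18.11 m/s².
F = 608.5 N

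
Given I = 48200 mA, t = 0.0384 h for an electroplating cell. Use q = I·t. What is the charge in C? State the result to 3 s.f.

Directly: q = It.
I = 48200 mA = 48.20 A; t = 0.0384 h = 138.2 s.
q = 6663 C  (the unit combination reduces to A·s = C)

6660 C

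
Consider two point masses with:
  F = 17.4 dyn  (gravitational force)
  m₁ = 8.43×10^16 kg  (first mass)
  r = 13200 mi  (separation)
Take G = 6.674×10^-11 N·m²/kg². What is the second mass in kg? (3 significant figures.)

From Newton's law of gravitation: m₂ = F·r²/(G·m₁).
F = 17.4 dyn = 1.740×10^-4 N; m₁ = 8.43×10^16 kg; r = 13200 mi = 2.124×10^7 m; G = 6.674×10^-11 N·m²/kg².
m₂ = 13957 kg

14000 kg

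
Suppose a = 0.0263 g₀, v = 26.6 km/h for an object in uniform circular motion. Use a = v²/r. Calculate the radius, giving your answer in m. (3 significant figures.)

212 m

Rearranging: r = v²/a.
a = 0.0263 g₀ = 0.2579 m/s²; v = 26.6 km/h = 7.389 m/s.
r = 211.7 m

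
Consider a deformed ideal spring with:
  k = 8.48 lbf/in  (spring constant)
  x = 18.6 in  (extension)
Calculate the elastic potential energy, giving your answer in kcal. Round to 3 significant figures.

0.0396 kcal

U is given directly by: U = ½kx².
k = 8.48 lbf/in = 1485 N/m; x = 18.6 in = 0.4724 m.
U = 165.7 J
165.7 J × (1 kcal / 4184 J) = 0.03961 kcal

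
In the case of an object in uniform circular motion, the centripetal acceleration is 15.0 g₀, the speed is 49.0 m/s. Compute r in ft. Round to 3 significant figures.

Rearranging a = v²/r for r: r = v²/a.
a = 15.0 g₀ = 147.1 m/s²; v = 49.0 m/s.
r = 16.32 m
16.32 m × (1 ft / 0.3048 m) = 53.55 ft

53.6 ft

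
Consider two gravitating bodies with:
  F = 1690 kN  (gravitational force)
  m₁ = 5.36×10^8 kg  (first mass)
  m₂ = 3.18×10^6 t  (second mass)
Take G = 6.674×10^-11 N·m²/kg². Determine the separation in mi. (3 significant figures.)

0.00510 mi

Solving F = G·m₁·m₂/r² for r: r = √(G·m₁m₂/F).
F = 1690 kN = 1.690×10^6 N; m₁ = 5.36×10^8 kg; m₂ = 3.18×10^6 t = 3.180×10^9 kg; G = 6.674×10^-11 N·m²/kg².
r = 8.204 m
8.204 m × (1 mi / 1609 m) = 0.005098 mi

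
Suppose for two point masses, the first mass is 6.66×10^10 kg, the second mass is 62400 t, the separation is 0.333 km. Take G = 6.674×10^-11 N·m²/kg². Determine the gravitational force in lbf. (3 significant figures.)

F is given directly by: F = Gm₁m₂/r².
m₁ = 6.66×10^10 kg; m₂ = 62400 t = 6.240×10^7 kg; r = 0.333 km = 333.0 m; G = 6.674×10^-11 N·m²/kg².
F = 2501 N
2501 N × (1 lbf / 4.448 N) = 562.3 lbf

562 lbf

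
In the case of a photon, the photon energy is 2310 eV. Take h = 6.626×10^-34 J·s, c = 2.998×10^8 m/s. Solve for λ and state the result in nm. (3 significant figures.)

Rearranging: λ = hc/E.
E = 2310 eV = 3.701×10^-16 J; h = 6.626×10^-34 J·s; c = 2.998×10^8 m/s.
λ = 5.367×10^-10 m
5.367×10^-10 m × (1 nm / 1.000×10^-9 m) = 0.5367 nm

0.537 nm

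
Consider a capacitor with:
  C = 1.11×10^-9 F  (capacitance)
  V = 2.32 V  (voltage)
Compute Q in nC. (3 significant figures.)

Rearranging C = Q/V for Q: Q = CV.
C = 1.11×10^-9 F; V = 2.32 V.
Q = 2.575×10^-9 C
2.575×10^-9 C × (1 nC / 1.000×10^-9 C) = 2.575 nC

2.58 nC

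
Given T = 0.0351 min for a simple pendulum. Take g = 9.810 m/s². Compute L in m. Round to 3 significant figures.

Rearranging: L = g·(T/2π)².
T = 0.0351 min = 2.106 s; g = 9.810 m/s².
L = 1.102 m

1.10 m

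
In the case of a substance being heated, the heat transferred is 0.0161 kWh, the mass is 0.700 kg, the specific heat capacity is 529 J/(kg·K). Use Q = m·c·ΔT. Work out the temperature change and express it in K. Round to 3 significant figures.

157 K

Solving Q = m·c·ΔT for ΔT: ΔT = Q/(m·c).
Q = 0.0161 kWh = 57960 J; m = 0.700 kg; c = 529 J/(kg·K).
ΔT = 156.5 K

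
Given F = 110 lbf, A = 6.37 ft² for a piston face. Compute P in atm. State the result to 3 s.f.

P is given directly by: P = F/A.
F = 110 lbf = 489.3 N; A = 6.37 ft² = 0.5918 m².
P = 826.8 Pa
826.8 Pa × (1 atm / 1.013×10^5 Pa) = 0.008160 atm

0.00816 atm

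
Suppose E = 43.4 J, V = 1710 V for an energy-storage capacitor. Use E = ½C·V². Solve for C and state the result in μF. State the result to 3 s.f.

Rearranging E = ½C·V² for C: C = 2E/V².
E = 43.4 J; V = 1710 V.
C = 2.968×10^-5 F
2.968×10^-5 F × (1 μF / 1.000×10^-6 F) = 29.68 μF

29.7 μF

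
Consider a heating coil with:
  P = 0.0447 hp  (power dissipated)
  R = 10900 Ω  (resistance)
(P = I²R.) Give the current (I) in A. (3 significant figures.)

Rearranging P = I²R for I: I = √(P/R).
P = 0.0447 hp = 33.33 W; R = 10900 Ω.
I = 0.05530 A

0.0553 A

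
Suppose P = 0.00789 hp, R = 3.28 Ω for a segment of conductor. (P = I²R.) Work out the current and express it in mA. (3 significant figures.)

Solving P = I²R for I: I = √(P/R).
P = 0.00789 hp = 5.884 W; R = 3.28 Ω.
I = 1.339 A
1.339 A × (1 mA / 0.001000 A) = 1339 mA

1340 mA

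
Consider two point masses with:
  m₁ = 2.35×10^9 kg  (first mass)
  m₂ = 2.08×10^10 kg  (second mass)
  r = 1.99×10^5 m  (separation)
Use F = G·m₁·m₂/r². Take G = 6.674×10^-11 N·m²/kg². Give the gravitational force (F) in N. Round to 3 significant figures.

From Newton's law of gravitation: F = Gm₁m₂/r².
m₁ = 2.35×10^9 kg; m₂ = 2.08×10^10 kg; r = 1.99×10^5 m; G = 6.674×10^-11 N·m²/kg².
F = 0.08238 N  (the unit combination reduces to kg·m/s² = N)

0.0824 N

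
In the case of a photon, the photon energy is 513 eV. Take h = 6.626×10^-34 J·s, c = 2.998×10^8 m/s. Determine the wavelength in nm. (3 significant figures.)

2.42 nm

Solving E = h·c/λ for λ: λ = hc/E.
E = 513 eV = 8.219×10^-17 J; h = 6.626×10^-34 J·s; c = 2.998×10^8 m/s.
λ = 2.417×10^-9 m
2.417×10^-9 m × (1 nm / 1.000×10^-9 m) = 2.417 nm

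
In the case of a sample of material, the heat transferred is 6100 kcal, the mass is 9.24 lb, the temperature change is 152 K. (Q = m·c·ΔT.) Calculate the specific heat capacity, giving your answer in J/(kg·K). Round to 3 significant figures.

Rearranging Q = m·c·ΔT for c: c = Q/(m·ΔT).
Q = 6100 kcal = 2.552×10^7 J; m = 9.24 lb = 4.191 kg; ΔT = 152 K.
c = 40063 J/(kg·K)

40100 J/(kg·K)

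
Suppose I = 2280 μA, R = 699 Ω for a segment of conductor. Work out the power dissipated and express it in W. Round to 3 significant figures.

0.00363 W

P is given directly by: P = I²R.
I = 2280 μA = 0.002280 A; R = 699 Ω.
P = 0.003634 W  (the unit combination reduces to kg·m²/s³ = W)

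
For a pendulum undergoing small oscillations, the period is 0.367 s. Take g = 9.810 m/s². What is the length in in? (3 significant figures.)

1.32 in

Solving T = 2π√(L/g) for L: L = g·(T/2π)².
T = 0.367 s; g = 9.810 m/s².
L = 0.03347 m
0.03347 m × (1 in / 0.02540 m) = 1.318 in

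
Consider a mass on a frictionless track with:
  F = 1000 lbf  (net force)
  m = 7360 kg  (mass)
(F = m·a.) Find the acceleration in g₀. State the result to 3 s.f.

0.0616 g₀

Rearranging: a = F/m.
F = 1000 lbf = 4448 N; m = 7360 kg.
a = 0.6044 m/s²
0.6044 m/s² × (1 g₀ / 9.807 m/s²) = 0.06163 g₀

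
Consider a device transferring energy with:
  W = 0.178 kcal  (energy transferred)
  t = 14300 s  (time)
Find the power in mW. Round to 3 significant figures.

P is given directly by: P = W/t.
W = 0.178 kcal = 744.8 J; t = 14300 s.
P = 0.05208 W
0.05208 W × (1 mW / 0.001000 W) = 52.08 mW

52.1 mW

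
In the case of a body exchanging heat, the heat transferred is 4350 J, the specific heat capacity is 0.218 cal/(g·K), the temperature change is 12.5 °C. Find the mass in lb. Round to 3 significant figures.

0.841 lb

Solving Q = m·c·ΔT for m: m = Q/(c·ΔT).
Q = 4350 J; c = 0.218 cal/(g·K) = 912.1 J/(kg·K); ΔT = 12.5 °C = 12.50 K.
m = 0.3815 kg
0.3815 kg × (1 lb / 0.4536 kg) = 0.8411 lb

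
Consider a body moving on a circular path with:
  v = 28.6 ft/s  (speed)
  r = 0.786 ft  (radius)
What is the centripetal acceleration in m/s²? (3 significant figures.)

Directly: a = v²/r.
v = 28.6 ft/s = 8.717 m/s; r = 0.786 ft = 0.2396 m.
a = 317.2 m/s²

317 m/s²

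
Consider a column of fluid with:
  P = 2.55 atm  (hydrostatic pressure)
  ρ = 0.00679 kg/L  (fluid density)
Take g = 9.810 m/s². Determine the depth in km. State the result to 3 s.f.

Rearranging: h = P/(ρ·g).
P = 2.55 atm = 2.584×10^5 Pa; ρ = 0.00679 kg/L = 6.790 kg/m³; g = 9.810 m/s².
h = 3879 m
3879 m × (1 km / 1000 m) = 3.879 km

3.88 km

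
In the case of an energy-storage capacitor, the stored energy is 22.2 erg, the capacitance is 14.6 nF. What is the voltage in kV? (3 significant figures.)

Rearranging E = ½C·V² for V: V = √(2E/C).
E = 22.2 erg = 2.220×10^-6 J; C = 14.6 nF = 1.460×10^-8 F.
V = 17.44 V  (the unit combination reduces to kg·m²/(A·s³) = V)
17.44 V × (1 kV / 1000 V) = 0.01744 kV

0.0174 kV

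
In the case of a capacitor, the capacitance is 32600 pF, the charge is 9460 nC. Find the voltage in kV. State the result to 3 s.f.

Rearranging C = Q/V for V: V = Q/C.
C = 32600 pF = 3.260×10^-8 F; Q = 9460 nC = 9.460×10^-6 C.
V = 290.2 V  (the unit combination reduces to kg·m²/(A·s³) = V)
290.2 V × (1 kV / 1000 V) = 0.2902 kV

0.290 kV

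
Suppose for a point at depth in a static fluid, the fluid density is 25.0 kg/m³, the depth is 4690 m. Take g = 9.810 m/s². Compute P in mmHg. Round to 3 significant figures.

8630 mmHg

Directly: P = ρgh.
ρ = 25.0 kg/m³; h = 4690 m; g = 9.810 m/s².
P = 1.150×10^6 Pa  (the unit combination reduces to kg/(m·s²) = Pa)
1.150×10^6 Pa × (1 mmHg / 133.3 Pa) = 8627 mmHg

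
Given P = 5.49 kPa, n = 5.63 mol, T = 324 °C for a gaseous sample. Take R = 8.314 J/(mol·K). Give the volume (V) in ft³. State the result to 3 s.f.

Solving PV = nRT for V: V = nRT/P.
P = 5.49 kPa = 5490 Pa; n = 5.63 mol; T = 324 °C = 597.1 K; R = 8.314 J/(mol·K).
V = 5.091 m³
5.091 m³ × (1 ft³ / 0.02832 m³) = 179.8 ft³

180 ft³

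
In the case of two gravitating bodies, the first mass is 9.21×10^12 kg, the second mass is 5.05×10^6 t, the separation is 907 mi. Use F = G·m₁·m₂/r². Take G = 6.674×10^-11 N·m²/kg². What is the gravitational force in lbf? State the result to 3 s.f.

From Newton's law of gravitation: F = Gm₁m₂/r².
m₁ = 9.21×10^12 kg; m₂ = 5.05×10^6 t = 5.050×10^9 kg; r = 907 mi = 1.460×10^6 m; G = 6.674×10^-11 N·m²/kg².
F = 1.457 N
1.457 N × (1 lbf / 4.448 N) = 0.3275 lbf

0.328 lbf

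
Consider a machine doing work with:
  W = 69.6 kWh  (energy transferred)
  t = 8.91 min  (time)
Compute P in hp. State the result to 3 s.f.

P is given directly by: P = W/t.
W = 69.6 kWh = 2.506×10^8 J; t = 8.91 min = 534.6 s.
P = 4.687×10^5 W  (the unit combination reduces to kg·m²/s³ = W)
4.687×10^5 W × (1 hp / 745.7 W) = 628.5 hp

629 hp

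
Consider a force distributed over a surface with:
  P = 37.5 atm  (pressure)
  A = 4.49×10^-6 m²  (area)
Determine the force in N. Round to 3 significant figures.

Solving P = F/A for F: F = P·A.
P = 37.5 atm = 3.800×10^6 Pa; A = 4.49×10^-6 m².
F = 17.06 N

17.1 N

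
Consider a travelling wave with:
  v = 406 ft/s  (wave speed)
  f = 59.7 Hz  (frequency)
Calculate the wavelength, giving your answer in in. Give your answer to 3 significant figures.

Rearranging: λ = v/f.
v = 406 ft/s = 123.7 m/s; f = 59.7 Hz.
λ = 2.073 m
2.073 m × (1 in / 0.02540 m) = 81.61 in

81.6 in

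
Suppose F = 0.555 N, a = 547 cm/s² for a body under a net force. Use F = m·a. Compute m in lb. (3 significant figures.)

Rearranging F = m·a for m: m = F/a.
F = 0.555 N; a = 547 cm/s² = 5.470 m/s².
m = 0.1015 kg
0.1015 kg × (1 lb / 0.4536 kg) = 0.2237 lb

0.224 lb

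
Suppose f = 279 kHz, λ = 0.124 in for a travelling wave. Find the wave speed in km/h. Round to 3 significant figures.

3160 km/h

v is given directly by: v = fλ.
f = 279 kHz = 2.790×10^5 Hz; λ = 0.124 in = 0.003150 m.
v = 878.7 m/s
878.7 m/s × (1 km/h / 0.2778 m/s) = 3163 km/h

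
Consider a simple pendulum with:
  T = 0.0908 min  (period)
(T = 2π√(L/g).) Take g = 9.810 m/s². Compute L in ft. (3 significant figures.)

24.2 ft

Solving T = 2π√(L/g) for L: L = g·(T/2π)².
T = 0.0908 min = 5.448 s; g = 9.810 m/s².
L = 7.375 m
7.375 m × (1 ft / 0.3048 m) = 24.20 ft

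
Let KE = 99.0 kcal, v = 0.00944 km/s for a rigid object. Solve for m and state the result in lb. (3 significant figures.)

Solving KE = ½mv² for m: m = 2·KE/v².
KE = 99.0 kcal = 4.142×10^5 J; v = 0.00944 km/s = 9.440 m/s.
m = 9296 kg
9296 kg × (1 lb / 0.4536 kg) = 20495 lb

20500 lb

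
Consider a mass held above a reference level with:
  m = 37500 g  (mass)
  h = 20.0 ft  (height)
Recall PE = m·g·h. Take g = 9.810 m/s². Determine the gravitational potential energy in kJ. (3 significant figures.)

Directly: PE = mgh.
m = 37500 g = 37.50 kg; h = 20.0 ft = 6.096 m; g = 9.810 m/s².
PE = 2243 J
2243 J × (1 kJ / 1000 J) = 2.243 kJ

2.24 kJ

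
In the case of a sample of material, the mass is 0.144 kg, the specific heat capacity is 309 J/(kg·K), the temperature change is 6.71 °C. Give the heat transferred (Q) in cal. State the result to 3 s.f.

Q is given directly by: Q = mcΔT.
m = 0.144 kg; c = 309 J/(kg·K); ΔT = 6.71 °C = 6.710 K.
Q = 298.6 J
298.6 J × (1 cal / 4.184 J) = 71.36 cal

71.4 cal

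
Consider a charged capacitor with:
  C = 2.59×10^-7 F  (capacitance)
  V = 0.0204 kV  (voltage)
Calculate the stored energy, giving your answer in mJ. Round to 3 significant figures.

E is given directly by: E = ½CV².
C = 2.59×10^-7 F; V = 0.0204 kV = 20.40 V.
E = 5.389×10^-5 J  (the unit combination reduces to kg·m²/s² = J)
5.389×10^-5 J × (1 mJ / 0.001000 J) = 0.05389 mJ

0.0539 mJ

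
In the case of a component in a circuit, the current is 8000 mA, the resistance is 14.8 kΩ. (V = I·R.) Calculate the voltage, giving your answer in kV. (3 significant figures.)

From Ohm's law: V = IR.
I = 8000 mA = 8.000 A; R = 14.8 kΩ = 14800 Ω.
V = 1.184×10^5 V
1.184×10^5 V × (1 kV / 1000 V) = 118.4 kV

118 kV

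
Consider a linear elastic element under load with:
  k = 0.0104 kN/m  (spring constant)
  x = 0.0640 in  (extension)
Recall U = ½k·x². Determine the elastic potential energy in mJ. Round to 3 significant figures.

0.0137 mJ

U is given directly by: U = ½kx².
k = 0.0104 kN/m = 10.40 N/m; x = 0.0640 in = 0.001626 m.
U = 1.374×10^-5 J  (the unit combination reduces to kg·m²/s² = J)
1.374×10^-5 J × (1 mJ / 0.001000 J) = 0.01374 mJ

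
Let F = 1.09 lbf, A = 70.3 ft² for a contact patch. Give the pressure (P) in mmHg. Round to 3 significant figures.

P is given directly by: P = F/A.
F = 1.09 lbf = 4.849 N; A = 70.3 ft² = 6.531 m².
P = 0.7424 Pa
0.7424 Pa × (1 mmHg / 133.3 Pa) = 0.005568 mmHg

0.00557 mmHg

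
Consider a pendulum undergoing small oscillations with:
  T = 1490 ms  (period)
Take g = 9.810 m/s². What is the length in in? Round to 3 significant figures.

Rearranging T = 2π√(L/g) for L: L = g·(T/2π)².
T = 1490 ms = 1.490 s; g = 9.810 m/s².
L = 0.5517 m
0.5517 m × (1 in / 0.02540 m) = 21.72 in

21.7 in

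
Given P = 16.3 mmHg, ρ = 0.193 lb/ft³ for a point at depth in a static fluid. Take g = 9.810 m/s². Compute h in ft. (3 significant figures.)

Rearranging P = ρ·g·h for h: h = P/(ρ·g).
P = 16.3 mmHg = 2173 Pa; ρ = 0.193 lb/ft³ = 3.092 kg/m³; g = 9.810 m/s².
h = 71.65 m
71.65 m × (1 ft / 0.3048 m) = 235.1 ft

235 ft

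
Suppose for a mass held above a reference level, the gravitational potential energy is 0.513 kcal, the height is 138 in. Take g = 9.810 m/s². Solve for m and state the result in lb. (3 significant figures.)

Rearranging PE = m·g·h for m: m = PE/(g·h).
PE = 0.513 kcal = 2146 J; h = 138 in = 3.505 m; g = 9.810 m/s².
m = 62.42 kg
62.42 kg × (1 lb / 0.4536 kg) = 137.6 lb

138 lb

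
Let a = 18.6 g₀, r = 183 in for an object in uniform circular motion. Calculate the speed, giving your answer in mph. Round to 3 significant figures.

Rearranging a = v²/r for v: v = √(a·r).
a = 18.6 g₀ = 182.4 m/s²; r = 183 in = 4.648 m.
v = 29.12 m/s
29.12 m/s × (1 mph / 0.4470 m/s) = 65.13 mph

65.1 mph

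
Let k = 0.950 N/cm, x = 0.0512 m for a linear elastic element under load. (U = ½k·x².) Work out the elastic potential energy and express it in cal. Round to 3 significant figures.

0.0298 cal

Directly: U = ½kx².
k = 0.950 N/cm = 95.00 N/m; x = 0.0512 m.
U = 0.1245 J
0.1245 J × (1 cal / 4.184 J) = 0.02976 cal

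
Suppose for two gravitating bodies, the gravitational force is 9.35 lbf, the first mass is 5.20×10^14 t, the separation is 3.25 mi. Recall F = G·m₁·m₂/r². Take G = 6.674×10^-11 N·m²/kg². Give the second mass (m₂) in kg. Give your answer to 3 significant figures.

Rearranging: m₂ = F·r²/(G·m₁).
F = 9.35 lbf = 41.59 N; m₁ = 5.20×10^14 t = 5.200×10^17 kg; r = 3.25 mi = 5230 m; G = 6.674×10^-11 N·m²/kg².
m₂ = 32.78 kg

32.8 kg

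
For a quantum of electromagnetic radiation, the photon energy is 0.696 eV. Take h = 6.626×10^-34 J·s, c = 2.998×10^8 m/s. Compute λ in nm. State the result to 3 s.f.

Rearranging E = h·c/λ for λ: λ = hc/E.
E = 0.696 eV = 1.115×10^-19 J; h = 6.626×10^-34 J·s; c = 2.998×10^8 m/s.
λ = 1.781×10^-6 m
1.781×10^-6 m × (1 nm / 1.000×10^-9 m) = 1781 nm

1780 nm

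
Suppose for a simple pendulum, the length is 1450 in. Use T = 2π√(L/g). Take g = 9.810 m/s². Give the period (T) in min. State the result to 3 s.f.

0.203 min

T is given directly by: T = 2π√(L/g).
L = 1450 in = 36.83 m; g = 9.810 m/s².
T = 12.17 s
12.17 s × (1 min / 60.00 s) = 0.2029 min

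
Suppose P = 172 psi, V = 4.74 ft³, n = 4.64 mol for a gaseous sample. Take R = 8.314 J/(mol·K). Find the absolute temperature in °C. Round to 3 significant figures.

Solving PV = nRT for T: T = PV/(nR).
P = 172 psi = 1.186×10^6 Pa; V = 4.74 ft³ = 0.1342 m³; n = 4.64 mol; R = 8.314 J/(mol·K).
T = 4126 K
4126 K − 273.15 = 3853 °C

3850 °C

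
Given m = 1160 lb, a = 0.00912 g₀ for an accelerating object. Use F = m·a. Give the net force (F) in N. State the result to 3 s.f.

From Newton's second law: F = m·a.
m = 1160 lb = 526.2 kg; a = 0.00912 g₀ = 0.08944 m/s².
F = 47.06 N

47.1 N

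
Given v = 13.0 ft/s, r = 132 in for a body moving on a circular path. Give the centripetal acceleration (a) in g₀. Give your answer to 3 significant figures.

0.478 g₀

Directly: a = v²/r.
v = 13.0 ft/s = 3.962 m/s; r = 132 in = 3.353 m.
a = 4.683 m/s²
4.683 m/s² × (1 g₀ / 9.807 m/s²) = 0.4775 g₀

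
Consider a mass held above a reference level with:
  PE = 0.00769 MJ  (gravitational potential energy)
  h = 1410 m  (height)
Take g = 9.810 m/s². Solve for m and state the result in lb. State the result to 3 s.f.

1.23 lb

Rearranging: m = PE/(g·h).
PE = 0.00769 MJ = 7690 J; h = 1410 m; g = 9.810 m/s².
m = 0.5560 kg
0.5560 kg × (1 lb / 0.4536 kg) = 1.226 lb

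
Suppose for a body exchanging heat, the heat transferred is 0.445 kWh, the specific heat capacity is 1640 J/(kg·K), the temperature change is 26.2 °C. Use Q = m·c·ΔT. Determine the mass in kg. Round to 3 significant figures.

37.3 kg

Rearranging Q = m·c·ΔT for m: m = Q/(c·ΔT).
Q = 0.445 kWh = 1.602×10^6 J; c = 1640 J/(kg·K); ΔT = 26.2 °C = 26.20 K.
m = 37.28 kg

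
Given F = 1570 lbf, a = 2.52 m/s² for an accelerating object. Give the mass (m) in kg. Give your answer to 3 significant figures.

2770 kg

From Newton's second law: m = F/a.
F = 1570 lbf = 6984 N; a = 2.52 m/s².
m = 2771 kg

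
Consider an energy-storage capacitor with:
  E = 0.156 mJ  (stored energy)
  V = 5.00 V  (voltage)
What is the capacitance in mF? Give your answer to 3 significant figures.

Solving E = ½C·V² for C: C = 2E/V².
E = 0.156 mJ = 1.560×10^-4 J; V = 5.00 V.
C = 1.248×10^-5 F
1.248×10^-5 F × (1 mF / 0.001000 F) = 0.01248 mF

0.0125 mF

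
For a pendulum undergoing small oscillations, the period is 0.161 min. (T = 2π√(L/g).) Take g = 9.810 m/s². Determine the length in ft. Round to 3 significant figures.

Rearranging: L = g·(T/2π)².
T = 0.161 min = 9.660 s; g = 9.810 m/s².
L = 23.19 m
23.19 m × (1 ft / 0.3048 m) = 76.08 ft

76.1 ft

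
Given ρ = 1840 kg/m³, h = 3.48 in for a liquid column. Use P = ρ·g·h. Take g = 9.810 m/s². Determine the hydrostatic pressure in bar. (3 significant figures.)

P is given directly by: P = ρgh.
ρ = 1840 kg/m³; h = 3.48 in = 0.08839 m; g = 9.810 m/s².
P = 1596 Pa
1596 Pa × (1 bar / 1.000×10^5 Pa) = 0.01596 bar

0.0160 bar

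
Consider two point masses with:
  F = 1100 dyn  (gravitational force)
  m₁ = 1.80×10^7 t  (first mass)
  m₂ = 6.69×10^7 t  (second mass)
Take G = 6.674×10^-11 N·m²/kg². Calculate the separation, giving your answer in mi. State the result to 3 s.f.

1680 mi

Rearranging: r = √(G·m₁m₂/F).
F = 1100 dyn = 0.01100 N; m₁ = 1.80×10^7 t = 1.800×10^10 kg; m₂ = 6.69×10^7 t = 6.690×10^10 kg; G = 6.674×10^-11 N·m²/kg².
r = 2.703×10^6 m
2.703×10^6 m × (1 mi / 1609 m) = 1680 mi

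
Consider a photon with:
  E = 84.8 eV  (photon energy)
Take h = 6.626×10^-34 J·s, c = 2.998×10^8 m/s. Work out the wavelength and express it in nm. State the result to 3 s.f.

14.6 nm

Solving E = h·c/λ for λ: λ = hc/E.
E = 84.8 eV = 1.359×10^-17 J; h = 6.626×10^-34 J·s; c = 2.998×10^8 m/s.
λ = 1.462×10^-8 m
1.462×10^-8 m × (1 nm / 1.000×10^-9 m) = 14.62 nm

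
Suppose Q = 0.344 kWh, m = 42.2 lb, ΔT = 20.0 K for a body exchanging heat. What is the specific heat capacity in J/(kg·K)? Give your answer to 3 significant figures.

3230 J/(kg·K)

Rearranging: c = Q/(m·ΔT).
Q = 0.344 kWh = 1.238×10^6 J; m = 42.2 lb = 19.14 kg; ΔT = 20.0 K.
c = 3235 J/(kg·K)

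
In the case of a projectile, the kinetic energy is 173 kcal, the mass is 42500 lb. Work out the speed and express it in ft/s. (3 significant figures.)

28.4 ft/s

Solving KE = ½mv² for v: v = √(2·KE/m).
KE = 173 kcal = 7.238×10^5 J; m = 42500 lb = 19278 kg.
v = 8.666 m/s
8.666 m/s × (1 ft/s / 0.3048 m/s) = 28.43 ft/s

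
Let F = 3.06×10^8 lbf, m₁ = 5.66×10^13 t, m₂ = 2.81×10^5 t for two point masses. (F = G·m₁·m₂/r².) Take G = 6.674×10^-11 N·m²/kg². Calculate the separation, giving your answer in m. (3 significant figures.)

Solving F = G·m₁·m₂/r² for r: r = √(G·m₁m₂/F).
F = 3.06×10^8 lbf = 1.361×10^9 N; m₁ = 5.66×10^13 t = 5.660×10^16 kg; m₂ = 2.81×10^5 t = 2.810×10^8 kg; G = 6.674×10^-11 N·m²/kg².
r = 883.1 m

883 m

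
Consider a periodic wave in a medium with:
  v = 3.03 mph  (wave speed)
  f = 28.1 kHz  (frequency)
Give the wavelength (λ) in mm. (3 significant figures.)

0.0482 mm

Rearranging v = f·λ for λ: λ = v/f.
v = 3.03 mph = 1.355 m/s; f = 28.1 kHz = 28100 Hz.
λ = 4.820×10^-5 m
4.820×10^-5 m × (1 mm / 0.001000 m) = 0.04820 mm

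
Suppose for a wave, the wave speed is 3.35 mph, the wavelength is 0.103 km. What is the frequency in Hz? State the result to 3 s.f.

Rearranging: f = v/λ.
v = 3.35 mph = 1.498 m/s; λ = 0.103 km = 103.0 m.
f = 0.01454 Hz

0.0145 Hz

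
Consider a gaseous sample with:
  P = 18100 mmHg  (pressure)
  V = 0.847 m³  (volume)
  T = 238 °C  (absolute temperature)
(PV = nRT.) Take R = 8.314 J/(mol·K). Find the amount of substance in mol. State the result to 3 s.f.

Rearranging: n = PV/(RT).
P = 18100 mmHg = 2.413×10^6 Pa; V = 0.847 m³; T = 238 °C = 511.1 K; R = 8.314 J/(mol·K).
n = 481.0 mol

481 mol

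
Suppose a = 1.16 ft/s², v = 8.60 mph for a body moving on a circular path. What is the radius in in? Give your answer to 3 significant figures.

Rearranging: r = v²/a.
a = 1.16 ft/s² = 0.3536 m/s²; v = 8.60 mph = 3.845 m/s.
r = 41.80 m
41.80 m × (1 in / 0.02540 m) = 1646 in

1650 in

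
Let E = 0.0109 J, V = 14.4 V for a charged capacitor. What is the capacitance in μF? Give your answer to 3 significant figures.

Rearranging E = ½C·V² for C: C = 2E/V².
E = 0.0109 J; V = 14.4 V.
C = 1.051×10^-4 F
1.051×10^-4 F × (1 μF / 1.000×10^-6 F) = 105.1 μF

105 μF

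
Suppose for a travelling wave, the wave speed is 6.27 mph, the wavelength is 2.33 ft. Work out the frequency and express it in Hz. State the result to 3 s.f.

Rearranging: f = v/λ.
v = 6.27 mph = 2.803 m/s; λ = 2.33 ft = 0.7102 m.
f = 3.947 Hz

3.95 Hz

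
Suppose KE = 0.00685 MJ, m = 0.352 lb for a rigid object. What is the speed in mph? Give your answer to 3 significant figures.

655 mph

Rearranging KE = ½mv² for v: v = √(2·KE/m).
KE = 0.00685 MJ = 6850 J; m = 0.352 lb = 0.1597 kg.
v = 292.9 m/s
292.9 m/s × (1 mph / 0.4470 m/s) = 655.3 mph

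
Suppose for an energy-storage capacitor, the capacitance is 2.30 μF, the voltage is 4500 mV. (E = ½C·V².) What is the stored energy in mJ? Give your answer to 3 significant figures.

Directly: E = ½CV².
C = 2.30 μF = 2.300×10^-6 F; V = 4500 mV = 4.500 V.
E = 2.329×10^-5 J
2.329×10^-5 J × (1 mJ / 0.001000 J) = 0.02329 mJ

0.0233 mJ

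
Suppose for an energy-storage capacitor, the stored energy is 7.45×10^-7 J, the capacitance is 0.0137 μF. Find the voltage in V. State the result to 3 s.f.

Solving E = ½C·V² for V: V = √(2E/C).
E = 7.45×10^-7 J; C = 0.0137 μF = 1.370×10^-8 F.
V = 10.43 V  (the unit combination reduces to kg·m²/(A·s³) = V)

10.4 V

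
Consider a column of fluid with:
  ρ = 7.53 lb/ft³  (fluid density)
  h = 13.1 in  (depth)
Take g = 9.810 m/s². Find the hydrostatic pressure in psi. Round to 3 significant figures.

0.0571 psi

Directly: P = ρgh.
ρ = 7.53 lb/ft³ = 120.6 kg/m³; h = 13.1 in = 0.3327 m; g = 9.810 m/s².
P = 393.7 Pa
393.7 Pa × (1 psi / 6895 Pa) = 0.05710 psi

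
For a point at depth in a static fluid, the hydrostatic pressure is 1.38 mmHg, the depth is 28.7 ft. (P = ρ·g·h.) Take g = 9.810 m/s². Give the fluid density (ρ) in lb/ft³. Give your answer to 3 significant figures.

Rearranging: ρ = P/(g·h).
P = 1.38 mmHg = 184.0 Pa; h = 28.7 ft = 8.748 m; g = 9.810 m/s².
ρ = 2.144 kg/m³
2.144 kg/m³ × (1 lb/ft³ / 16.02 kg/m³) = 0.1338 lb/ft³

0.134 lb/ft³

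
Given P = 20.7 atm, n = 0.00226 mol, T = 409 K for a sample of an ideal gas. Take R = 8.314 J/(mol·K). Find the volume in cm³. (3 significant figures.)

From the ideal-gas law: V = nRT/P.
P = 20.7 atm = 2.097×10^6 Pa; n = 0.00226 mol; T = 409 K; R = 8.314 J/(mol·K).
V = 3.664×10^-6 m³
3.664×10^-6 m³ × (1 cm³ / 1.000×10^-6 m³) = 3.664 cm³

3.66 cm³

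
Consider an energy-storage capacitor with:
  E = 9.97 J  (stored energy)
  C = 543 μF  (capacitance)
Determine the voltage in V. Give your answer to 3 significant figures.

192 V

Rearranging: V = √(2E/C).
E = 9.97 J; C = 543 μF = 5.430×10^-4 F.
V = 191.6 V  (the unit combination reduces to kg·m²/(A·s³) = V)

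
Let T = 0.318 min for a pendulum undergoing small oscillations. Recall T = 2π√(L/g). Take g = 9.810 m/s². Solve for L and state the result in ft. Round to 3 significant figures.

Rearranging T = 2π√(L/g) for L: L = g·(T/2π)².
T = 0.318 min = 19.08 s; g = 9.810 m/s².
L = 90.46 m
90.46 m × (1 ft / 0.3048 m) = 296.8 ft

297 ft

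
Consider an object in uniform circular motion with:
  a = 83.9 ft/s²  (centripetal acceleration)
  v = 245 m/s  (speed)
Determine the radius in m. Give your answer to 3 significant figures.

2350 m

Solving a = v²/r for r: r = v²/a.
a = 83.9 ft/s² = 25.57 m/s²; v = 245 m/s.
r = 2347 m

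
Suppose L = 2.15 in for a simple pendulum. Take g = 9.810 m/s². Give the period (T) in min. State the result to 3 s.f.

0.00781 min

T is given directly by: T = 2π√(L/g).
L = 2.15 in = 0.05461 m; g = 9.810 m/s².
T = 0.4688 s
0.4688 s × (1 min / 60.00 s) = 0.007813 min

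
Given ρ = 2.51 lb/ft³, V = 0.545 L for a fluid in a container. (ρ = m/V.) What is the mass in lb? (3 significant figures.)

Solving ρ = m/V for m: m = ρV.
ρ = 2.51 lb/ft³ = 40.21 kg/m³; V = 0.545 L = 5.450×10^-4 m³.
m = 0.02191 kg
0.02191 kg × (1 lb / 0.4536 kg) = 0.04831 lb

0.0483 lb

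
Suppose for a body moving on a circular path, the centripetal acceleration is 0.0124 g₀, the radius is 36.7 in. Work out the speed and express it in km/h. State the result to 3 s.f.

Solving a = v²/r for v: v = √(a·r).
a = 0.0124 g₀ = 0.1216 m/s²; r = 36.7 in = 0.9322 m.
v = 0.3367 m/s
0.3367 m/s × (1 km/h / 0.2778 m/s) = 1.212 km/h

1.21 km/h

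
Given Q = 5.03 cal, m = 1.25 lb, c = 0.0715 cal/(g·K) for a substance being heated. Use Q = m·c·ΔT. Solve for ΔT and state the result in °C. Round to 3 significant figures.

0.124 °C

Rearranging Q = m·c·ΔT for ΔT: ΔT = Q/(m·c).
Q = 5.03 cal = 21.05 J; m = 1.25 lb = 0.5670 kg; c = 0.0715 cal/(g·K) = 299.2 J/(kg·K).
ΔT = 0.1241 K
Since 1 °C = 1 K, 0.1241 °C.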